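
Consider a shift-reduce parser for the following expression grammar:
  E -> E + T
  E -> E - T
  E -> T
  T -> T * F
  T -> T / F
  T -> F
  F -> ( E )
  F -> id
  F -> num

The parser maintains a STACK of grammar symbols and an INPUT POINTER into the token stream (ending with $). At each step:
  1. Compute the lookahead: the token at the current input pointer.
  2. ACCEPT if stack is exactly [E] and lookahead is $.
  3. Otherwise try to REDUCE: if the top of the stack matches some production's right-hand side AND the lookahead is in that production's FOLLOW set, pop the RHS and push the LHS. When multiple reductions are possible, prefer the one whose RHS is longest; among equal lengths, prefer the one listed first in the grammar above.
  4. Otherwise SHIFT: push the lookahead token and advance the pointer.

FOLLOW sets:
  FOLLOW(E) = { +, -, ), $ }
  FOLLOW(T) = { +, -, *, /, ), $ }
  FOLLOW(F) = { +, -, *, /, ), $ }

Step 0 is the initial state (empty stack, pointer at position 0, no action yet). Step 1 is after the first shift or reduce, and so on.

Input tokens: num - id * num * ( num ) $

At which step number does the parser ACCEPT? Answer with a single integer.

Answer: 23

Derivation:
Step 1: shift num. Stack=[num] ptr=1 lookahead=- remaining=[- id * num * ( num ) $]
Step 2: reduce F->num. Stack=[F] ptr=1 lookahead=- remaining=[- id * num * ( num ) $]
Step 3: reduce T->F. Stack=[T] ptr=1 lookahead=- remaining=[- id * num * ( num ) $]
Step 4: reduce E->T. Stack=[E] ptr=1 lookahead=- remaining=[- id * num * ( num ) $]
Step 5: shift -. Stack=[E -] ptr=2 lookahead=id remaining=[id * num * ( num ) $]
Step 6: shift id. Stack=[E - id] ptr=3 lookahead=* remaining=[* num * ( num ) $]
Step 7: reduce F->id. Stack=[E - F] ptr=3 lookahead=* remaining=[* num * ( num ) $]
Step 8: reduce T->F. Stack=[E - T] ptr=3 lookahead=* remaining=[* num * ( num ) $]
Step 9: shift *. Stack=[E - T *] ptr=4 lookahead=num remaining=[num * ( num ) $]
Step 10: shift num. Stack=[E - T * num] ptr=5 lookahead=* remaining=[* ( num ) $]
Step 11: reduce F->num. Stack=[E - T * F] ptr=5 lookahead=* remaining=[* ( num ) $]
Step 12: reduce T->T * F. Stack=[E - T] ptr=5 lookahead=* remaining=[* ( num ) $]
Step 13: shift *. Stack=[E - T *] ptr=6 lookahead=( remaining=[( num ) $]
Step 14: shift (. Stack=[E - T * (] ptr=7 lookahead=num remaining=[num ) $]
Step 15: shift num. Stack=[E - T * ( num] ptr=8 lookahead=) remaining=[) $]
Step 16: reduce F->num. Stack=[E - T * ( F] ptr=8 lookahead=) remaining=[) $]
Step 17: reduce T->F. Stack=[E - T * ( T] ptr=8 lookahead=) remaining=[) $]
Step 18: reduce E->T. Stack=[E - T * ( E] ptr=8 lookahead=) remaining=[) $]
Step 19: shift ). Stack=[E - T * ( E )] ptr=9 lookahead=$ remaining=[$]
Step 20: reduce F->( E ). Stack=[E - T * F] ptr=9 lookahead=$ remaining=[$]
Step 21: reduce T->T * F. Stack=[E - T] ptr=9 lookahead=$ remaining=[$]
Step 22: reduce E->E - T. Stack=[E] ptr=9 lookahead=$ remaining=[$]
Step 23: accept. Stack=[E] ptr=9 lookahead=$ remaining=[$]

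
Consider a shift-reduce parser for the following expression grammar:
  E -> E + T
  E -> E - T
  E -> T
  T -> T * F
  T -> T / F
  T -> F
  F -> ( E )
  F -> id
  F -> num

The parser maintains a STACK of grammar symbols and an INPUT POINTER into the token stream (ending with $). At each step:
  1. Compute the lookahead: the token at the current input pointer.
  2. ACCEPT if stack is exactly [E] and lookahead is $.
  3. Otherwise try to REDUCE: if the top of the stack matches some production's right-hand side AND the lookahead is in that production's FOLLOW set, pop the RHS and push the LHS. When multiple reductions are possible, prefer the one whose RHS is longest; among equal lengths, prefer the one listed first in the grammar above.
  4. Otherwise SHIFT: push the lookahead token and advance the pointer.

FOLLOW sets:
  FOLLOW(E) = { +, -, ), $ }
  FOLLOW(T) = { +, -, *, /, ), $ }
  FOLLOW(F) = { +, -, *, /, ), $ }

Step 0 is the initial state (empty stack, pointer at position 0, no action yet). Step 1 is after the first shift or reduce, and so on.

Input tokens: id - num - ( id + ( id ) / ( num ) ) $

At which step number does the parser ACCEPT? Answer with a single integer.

Step 1: shift id. Stack=[id] ptr=1 lookahead=- remaining=[- num - ( id + ( id ) / ( num ) ) $]
Step 2: reduce F->id. Stack=[F] ptr=1 lookahead=- remaining=[- num - ( id + ( id ) / ( num ) ) $]
Step 3: reduce T->F. Stack=[T] ptr=1 lookahead=- remaining=[- num - ( id + ( id ) / ( num ) ) $]
Step 4: reduce E->T. Stack=[E] ptr=1 lookahead=- remaining=[- num - ( id + ( id ) / ( num ) ) $]
Step 5: shift -. Stack=[E -] ptr=2 lookahead=num remaining=[num - ( id + ( id ) / ( num ) ) $]
Step 6: shift num. Stack=[E - num] ptr=3 lookahead=- remaining=[- ( id + ( id ) / ( num ) ) $]
Step 7: reduce F->num. Stack=[E - F] ptr=3 lookahead=- remaining=[- ( id + ( id ) / ( num ) ) $]
Step 8: reduce T->F. Stack=[E - T] ptr=3 lookahead=- remaining=[- ( id + ( id ) / ( num ) ) $]
Step 9: reduce E->E - T. Stack=[E] ptr=3 lookahead=- remaining=[- ( id + ( id ) / ( num ) ) $]
Step 10: shift -. Stack=[E -] ptr=4 lookahead=( remaining=[( id + ( id ) / ( num ) ) $]
Step 11: shift (. Stack=[E - (] ptr=5 lookahead=id remaining=[id + ( id ) / ( num ) ) $]
Step 12: shift id. Stack=[E - ( id] ptr=6 lookahead=+ remaining=[+ ( id ) / ( num ) ) $]
Step 13: reduce F->id. Stack=[E - ( F] ptr=6 lookahead=+ remaining=[+ ( id ) / ( num ) ) $]
Step 14: reduce T->F. Stack=[E - ( T] ptr=6 lookahead=+ remaining=[+ ( id ) / ( num ) ) $]
Step 15: reduce E->T. Stack=[E - ( E] ptr=6 lookahead=+ remaining=[+ ( id ) / ( num ) ) $]
Step 16: shift +. Stack=[E - ( E +] ptr=7 lookahead=( remaining=[( id ) / ( num ) ) $]
Step 17: shift (. Stack=[E - ( E + (] ptr=8 lookahead=id remaining=[id ) / ( num ) ) $]
Step 18: shift id. Stack=[E - ( E + ( id] ptr=9 lookahead=) remaining=[) / ( num ) ) $]
Step 19: reduce F->id. Stack=[E - ( E + ( F] ptr=9 lookahead=) remaining=[) / ( num ) ) $]
Step 20: reduce T->F. Stack=[E - ( E + ( T] ptr=9 lookahead=) remaining=[) / ( num ) ) $]
Step 21: reduce E->T. Stack=[E - ( E + ( E] ptr=9 lookahead=) remaining=[) / ( num ) ) $]
Step 22: shift ). Stack=[E - ( E + ( E )] ptr=10 lookahead=/ remaining=[/ ( num ) ) $]
Step 23: reduce F->( E ). Stack=[E - ( E + F] ptr=10 lookahead=/ remaining=[/ ( num ) ) $]
Step 24: reduce T->F. Stack=[E - ( E + T] ptr=10 lookahead=/ remaining=[/ ( num ) ) $]
Step 25: shift /. Stack=[E - ( E + T /] ptr=11 lookahead=( remaining=[( num ) ) $]
Step 26: shift (. Stack=[E - ( E + T / (] ptr=12 lookahead=num remaining=[num ) ) $]
Step 27: shift num. Stack=[E - ( E + T / ( num] ptr=13 lookahead=) remaining=[) ) $]
Step 28: reduce F->num. Stack=[E - ( E + T / ( F] ptr=13 lookahead=) remaining=[) ) $]
Step 29: reduce T->F. Stack=[E - ( E + T / ( T] ptr=13 lookahead=) remaining=[) ) $]
Step 30: reduce E->T. Stack=[E - ( E + T / ( E] ptr=13 lookahead=) remaining=[) ) $]
Step 31: shift ). Stack=[E - ( E + T / ( E )] ptr=14 lookahead=) remaining=[) $]
Step 32: reduce F->( E ). Stack=[E - ( E + T / F] ptr=14 lookahead=) remaining=[) $]
Step 33: reduce T->T / F. Stack=[E - ( E + T] ptr=14 lookahead=) remaining=[) $]
Step 34: reduce E->E + T. Stack=[E - ( E] ptr=14 lookahead=) remaining=[) $]
Step 35: shift ). Stack=[E - ( E )] ptr=15 lookahead=$ remaining=[$]
Step 36: reduce F->( E ). Stack=[E - F] ptr=15 lookahead=$ remaining=[$]
Step 37: reduce T->F. Stack=[E - T] ptr=15 lookahead=$ remaining=[$]
Step 38: reduce E->E - T. Stack=[E] ptr=15 lookahead=$ remaining=[$]
Step 39: accept. Stack=[E] ptr=15 lookahead=$ remaining=[$]

Answer: 39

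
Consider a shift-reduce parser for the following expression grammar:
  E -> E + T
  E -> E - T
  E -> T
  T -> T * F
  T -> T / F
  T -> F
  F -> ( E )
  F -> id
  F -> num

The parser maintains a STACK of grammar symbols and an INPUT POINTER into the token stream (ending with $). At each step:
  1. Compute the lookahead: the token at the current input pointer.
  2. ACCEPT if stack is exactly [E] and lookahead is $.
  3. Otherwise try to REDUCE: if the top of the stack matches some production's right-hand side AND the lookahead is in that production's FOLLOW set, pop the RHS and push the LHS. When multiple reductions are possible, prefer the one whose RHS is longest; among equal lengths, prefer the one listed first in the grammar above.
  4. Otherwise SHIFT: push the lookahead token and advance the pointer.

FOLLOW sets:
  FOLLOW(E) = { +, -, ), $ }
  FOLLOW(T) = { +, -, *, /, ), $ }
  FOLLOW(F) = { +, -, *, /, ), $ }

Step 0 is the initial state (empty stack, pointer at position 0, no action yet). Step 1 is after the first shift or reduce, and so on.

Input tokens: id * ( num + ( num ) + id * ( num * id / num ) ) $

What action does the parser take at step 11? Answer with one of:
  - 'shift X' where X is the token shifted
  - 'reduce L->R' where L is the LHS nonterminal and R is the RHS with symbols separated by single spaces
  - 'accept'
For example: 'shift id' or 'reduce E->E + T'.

Step 1: shift id. Stack=[id] ptr=1 lookahead=* remaining=[* ( num + ( num ) + id * ( num * id / num ) ) $]
Step 2: reduce F->id. Stack=[F] ptr=1 lookahead=* remaining=[* ( num + ( num ) + id * ( num * id / num ) ) $]
Step 3: reduce T->F. Stack=[T] ptr=1 lookahead=* remaining=[* ( num + ( num ) + id * ( num * id / num ) ) $]
Step 4: shift *. Stack=[T *] ptr=2 lookahead=( remaining=[( num + ( num ) + id * ( num * id / num ) ) $]
Step 5: shift (. Stack=[T * (] ptr=3 lookahead=num remaining=[num + ( num ) + id * ( num * id / num ) ) $]
Step 6: shift num. Stack=[T * ( num] ptr=4 lookahead=+ remaining=[+ ( num ) + id * ( num * id / num ) ) $]
Step 7: reduce F->num. Stack=[T * ( F] ptr=4 lookahead=+ remaining=[+ ( num ) + id * ( num * id / num ) ) $]
Step 8: reduce T->F. Stack=[T * ( T] ptr=4 lookahead=+ remaining=[+ ( num ) + id * ( num * id / num ) ) $]
Step 9: reduce E->T. Stack=[T * ( E] ptr=4 lookahead=+ remaining=[+ ( num ) + id * ( num * id / num ) ) $]
Step 10: shift +. Stack=[T * ( E +] ptr=5 lookahead=( remaining=[( num ) + id * ( num * id / num ) ) $]
Step 11: shift (. Stack=[T * ( E + (] ptr=6 lookahead=num remaining=[num ) + id * ( num * id / num ) ) $]

Answer: shift (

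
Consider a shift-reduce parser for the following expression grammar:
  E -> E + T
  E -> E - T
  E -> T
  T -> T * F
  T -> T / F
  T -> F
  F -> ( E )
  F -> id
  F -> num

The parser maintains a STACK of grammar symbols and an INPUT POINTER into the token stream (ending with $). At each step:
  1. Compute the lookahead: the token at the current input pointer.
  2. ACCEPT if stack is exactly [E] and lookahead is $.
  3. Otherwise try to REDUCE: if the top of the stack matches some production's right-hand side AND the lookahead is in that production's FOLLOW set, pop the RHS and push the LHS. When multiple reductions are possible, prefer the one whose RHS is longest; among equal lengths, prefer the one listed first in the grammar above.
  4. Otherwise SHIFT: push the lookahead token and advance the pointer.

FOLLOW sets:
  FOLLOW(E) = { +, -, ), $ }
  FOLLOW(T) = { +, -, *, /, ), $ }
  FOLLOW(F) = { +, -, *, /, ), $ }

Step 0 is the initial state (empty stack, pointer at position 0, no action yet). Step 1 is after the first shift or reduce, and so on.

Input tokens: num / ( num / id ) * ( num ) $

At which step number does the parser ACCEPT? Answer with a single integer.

Step 1: shift num. Stack=[num] ptr=1 lookahead=/ remaining=[/ ( num / id ) * ( num ) $]
Step 2: reduce F->num. Stack=[F] ptr=1 lookahead=/ remaining=[/ ( num / id ) * ( num ) $]
Step 3: reduce T->F. Stack=[T] ptr=1 lookahead=/ remaining=[/ ( num / id ) * ( num ) $]
Step 4: shift /. Stack=[T /] ptr=2 lookahead=( remaining=[( num / id ) * ( num ) $]
Step 5: shift (. Stack=[T / (] ptr=3 lookahead=num remaining=[num / id ) * ( num ) $]
Step 6: shift num. Stack=[T / ( num] ptr=4 lookahead=/ remaining=[/ id ) * ( num ) $]
Step 7: reduce F->num. Stack=[T / ( F] ptr=4 lookahead=/ remaining=[/ id ) * ( num ) $]
Step 8: reduce T->F. Stack=[T / ( T] ptr=4 lookahead=/ remaining=[/ id ) * ( num ) $]
Step 9: shift /. Stack=[T / ( T /] ptr=5 lookahead=id remaining=[id ) * ( num ) $]
Step 10: shift id. Stack=[T / ( T / id] ptr=6 lookahead=) remaining=[) * ( num ) $]
Step 11: reduce F->id. Stack=[T / ( T / F] ptr=6 lookahead=) remaining=[) * ( num ) $]
Step 12: reduce T->T / F. Stack=[T / ( T] ptr=6 lookahead=) remaining=[) * ( num ) $]
Step 13: reduce E->T. Stack=[T / ( E] ptr=6 lookahead=) remaining=[) * ( num ) $]
Step 14: shift ). Stack=[T / ( E )] ptr=7 lookahead=* remaining=[* ( num ) $]
Step 15: reduce F->( E ). Stack=[T / F] ptr=7 lookahead=* remaining=[* ( num ) $]
Step 16: reduce T->T / F. Stack=[T] ptr=7 lookahead=* remaining=[* ( num ) $]
Step 17: shift *. Stack=[T *] ptr=8 lookahead=( remaining=[( num ) $]
Step 18: shift (. Stack=[T * (] ptr=9 lookahead=num remaining=[num ) $]
Step 19: shift num. Stack=[T * ( num] ptr=10 lookahead=) remaining=[) $]
Step 20: reduce F->num. Stack=[T * ( F] ptr=10 lookahead=) remaining=[) $]
Step 21: reduce T->F. Stack=[T * ( T] ptr=10 lookahead=) remaining=[) $]
Step 22: reduce E->T. Stack=[T * ( E] ptr=10 lookahead=) remaining=[) $]
Step 23: shift ). Stack=[T * ( E )] ptr=11 lookahead=$ remaining=[$]
Step 24: reduce F->( E ). Stack=[T * F] ptr=11 lookahead=$ remaining=[$]
Step 25: reduce T->T * F. Stack=[T] ptr=11 lookahead=$ remaining=[$]
Step 26: reduce E->T. Stack=[E] ptr=11 lookahead=$ remaining=[$]
Step 27: accept. Stack=[E] ptr=11 lookahead=$ remaining=[$]

Answer: 27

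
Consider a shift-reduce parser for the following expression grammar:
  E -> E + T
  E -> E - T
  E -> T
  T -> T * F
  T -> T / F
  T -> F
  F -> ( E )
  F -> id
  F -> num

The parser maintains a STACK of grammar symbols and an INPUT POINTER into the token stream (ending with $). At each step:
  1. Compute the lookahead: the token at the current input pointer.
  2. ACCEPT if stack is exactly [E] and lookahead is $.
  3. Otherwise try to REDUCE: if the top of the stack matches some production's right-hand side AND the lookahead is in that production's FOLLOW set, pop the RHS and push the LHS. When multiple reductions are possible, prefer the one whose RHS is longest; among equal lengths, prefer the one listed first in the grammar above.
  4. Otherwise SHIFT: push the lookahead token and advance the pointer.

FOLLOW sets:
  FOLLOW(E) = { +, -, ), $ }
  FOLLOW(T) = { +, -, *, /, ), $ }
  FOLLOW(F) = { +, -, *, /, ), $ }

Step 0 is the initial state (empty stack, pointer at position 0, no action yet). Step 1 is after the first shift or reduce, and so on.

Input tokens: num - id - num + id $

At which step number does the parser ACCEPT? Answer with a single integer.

Answer: 20

Derivation:
Step 1: shift num. Stack=[num] ptr=1 lookahead=- remaining=[- id - num + id $]
Step 2: reduce F->num. Stack=[F] ptr=1 lookahead=- remaining=[- id - num + id $]
Step 3: reduce T->F. Stack=[T] ptr=1 lookahead=- remaining=[- id - num + id $]
Step 4: reduce E->T. Stack=[E] ptr=1 lookahead=- remaining=[- id - num + id $]
Step 5: shift -. Stack=[E -] ptr=2 lookahead=id remaining=[id - num + id $]
Step 6: shift id. Stack=[E - id] ptr=3 lookahead=- remaining=[- num + id $]
Step 7: reduce F->id. Stack=[E - F] ptr=3 lookahead=- remaining=[- num + id $]
Step 8: reduce T->F. Stack=[E - T] ptr=3 lookahead=- remaining=[- num + id $]
Step 9: reduce E->E - T. Stack=[E] ptr=3 lookahead=- remaining=[- num + id $]
Step 10: shift -. Stack=[E -] ptr=4 lookahead=num remaining=[num + id $]
Step 11: shift num. Stack=[E - num] ptr=5 lookahead=+ remaining=[+ id $]
Step 12: reduce F->num. Stack=[E - F] ptr=5 lookahead=+ remaining=[+ id $]
Step 13: reduce T->F. Stack=[E - T] ptr=5 lookahead=+ remaining=[+ id $]
Step 14: reduce E->E - T. Stack=[E] ptr=5 lookahead=+ remaining=[+ id $]
Step 15: shift +. Stack=[E +] ptr=6 lookahead=id remaining=[id $]
Step 16: shift id. Stack=[E + id] ptr=7 lookahead=$ remaining=[$]
Step 17: reduce F->id. Stack=[E + F] ptr=7 lookahead=$ remaining=[$]
Step 18: reduce T->F. Stack=[E + T] ptr=7 lookahead=$ remaining=[$]
Step 19: reduce E->E + T. Stack=[E] ptr=7 lookahead=$ remaining=[$]
Step 20: accept. Stack=[E] ptr=7 lookahead=$ remaining=[$]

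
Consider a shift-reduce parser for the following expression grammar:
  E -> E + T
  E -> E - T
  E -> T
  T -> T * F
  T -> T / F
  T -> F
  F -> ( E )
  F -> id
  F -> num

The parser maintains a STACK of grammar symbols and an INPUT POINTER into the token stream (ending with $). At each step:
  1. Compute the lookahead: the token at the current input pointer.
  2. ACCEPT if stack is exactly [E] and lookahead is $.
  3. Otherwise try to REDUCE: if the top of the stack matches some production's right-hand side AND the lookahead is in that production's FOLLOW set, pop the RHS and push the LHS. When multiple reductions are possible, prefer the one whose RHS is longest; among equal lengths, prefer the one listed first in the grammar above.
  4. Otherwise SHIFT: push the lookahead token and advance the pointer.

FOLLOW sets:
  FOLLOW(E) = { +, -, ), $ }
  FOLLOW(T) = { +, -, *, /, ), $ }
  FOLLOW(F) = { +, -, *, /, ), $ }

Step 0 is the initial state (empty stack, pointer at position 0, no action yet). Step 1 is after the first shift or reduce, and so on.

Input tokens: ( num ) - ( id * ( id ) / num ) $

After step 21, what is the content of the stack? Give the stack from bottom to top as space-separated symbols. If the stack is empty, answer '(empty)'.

Step 1: shift (. Stack=[(] ptr=1 lookahead=num remaining=[num ) - ( id * ( id ) / num ) $]
Step 2: shift num. Stack=[( num] ptr=2 lookahead=) remaining=[) - ( id * ( id ) / num ) $]
Step 3: reduce F->num. Stack=[( F] ptr=2 lookahead=) remaining=[) - ( id * ( id ) / num ) $]
Step 4: reduce T->F. Stack=[( T] ptr=2 lookahead=) remaining=[) - ( id * ( id ) / num ) $]
Step 5: reduce E->T. Stack=[( E] ptr=2 lookahead=) remaining=[) - ( id * ( id ) / num ) $]
Step 6: shift ). Stack=[( E )] ptr=3 lookahead=- remaining=[- ( id * ( id ) / num ) $]
Step 7: reduce F->( E ). Stack=[F] ptr=3 lookahead=- remaining=[- ( id * ( id ) / num ) $]
Step 8: reduce T->F. Stack=[T] ptr=3 lookahead=- remaining=[- ( id * ( id ) / num ) $]
Step 9: reduce E->T. Stack=[E] ptr=3 lookahead=- remaining=[- ( id * ( id ) / num ) $]
Step 10: shift -. Stack=[E -] ptr=4 lookahead=( remaining=[( id * ( id ) / num ) $]
Step 11: shift (. Stack=[E - (] ptr=5 lookahead=id remaining=[id * ( id ) / num ) $]
Step 12: shift id. Stack=[E - ( id] ptr=6 lookahead=* remaining=[* ( id ) / num ) $]
Step 13: reduce F->id. Stack=[E - ( F] ptr=6 lookahead=* remaining=[* ( id ) / num ) $]
Step 14: reduce T->F. Stack=[E - ( T] ptr=6 lookahead=* remaining=[* ( id ) / num ) $]
Step 15: shift *. Stack=[E - ( T *] ptr=7 lookahead=( remaining=[( id ) / num ) $]
Step 16: shift (. Stack=[E - ( T * (] ptr=8 lookahead=id remaining=[id ) / num ) $]
Step 17: shift id. Stack=[E - ( T * ( id] ptr=9 lookahead=) remaining=[) / num ) $]
Step 18: reduce F->id. Stack=[E - ( T * ( F] ptr=9 lookahead=) remaining=[) / num ) $]
Step 19: reduce T->F. Stack=[E - ( T * ( T] ptr=9 lookahead=) remaining=[) / num ) $]
Step 20: reduce E->T. Stack=[E - ( T * ( E] ptr=9 lookahead=) remaining=[) / num ) $]
Step 21: shift ). Stack=[E - ( T * ( E )] ptr=10 lookahead=/ remaining=[/ num ) $]

Answer: E - ( T * ( E )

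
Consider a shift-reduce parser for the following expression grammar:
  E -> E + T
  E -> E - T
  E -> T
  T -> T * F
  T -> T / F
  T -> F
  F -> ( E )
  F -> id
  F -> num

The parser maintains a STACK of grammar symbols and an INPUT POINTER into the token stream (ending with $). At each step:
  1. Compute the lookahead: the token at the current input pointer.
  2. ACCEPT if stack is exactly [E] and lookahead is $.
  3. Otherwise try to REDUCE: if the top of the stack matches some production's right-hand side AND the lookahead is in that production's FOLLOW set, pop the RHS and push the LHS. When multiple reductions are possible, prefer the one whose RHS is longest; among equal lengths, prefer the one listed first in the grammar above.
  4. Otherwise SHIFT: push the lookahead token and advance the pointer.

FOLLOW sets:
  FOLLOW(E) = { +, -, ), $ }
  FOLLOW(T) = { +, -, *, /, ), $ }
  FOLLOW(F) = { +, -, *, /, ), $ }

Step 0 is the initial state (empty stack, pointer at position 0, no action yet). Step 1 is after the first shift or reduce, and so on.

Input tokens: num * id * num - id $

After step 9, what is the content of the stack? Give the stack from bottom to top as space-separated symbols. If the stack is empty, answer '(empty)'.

Step 1: shift num. Stack=[num] ptr=1 lookahead=* remaining=[* id * num - id $]
Step 2: reduce F->num. Stack=[F] ptr=1 lookahead=* remaining=[* id * num - id $]
Step 3: reduce T->F. Stack=[T] ptr=1 lookahead=* remaining=[* id * num - id $]
Step 4: shift *. Stack=[T *] ptr=2 lookahead=id remaining=[id * num - id $]
Step 5: shift id. Stack=[T * id] ptr=3 lookahead=* remaining=[* num - id $]
Step 6: reduce F->id. Stack=[T * F] ptr=3 lookahead=* remaining=[* num - id $]
Step 7: reduce T->T * F. Stack=[T] ptr=3 lookahead=* remaining=[* num - id $]
Step 8: shift *. Stack=[T *] ptr=4 lookahead=num remaining=[num - id $]
Step 9: shift num. Stack=[T * num] ptr=5 lookahead=- remaining=[- id $]

Answer: T * num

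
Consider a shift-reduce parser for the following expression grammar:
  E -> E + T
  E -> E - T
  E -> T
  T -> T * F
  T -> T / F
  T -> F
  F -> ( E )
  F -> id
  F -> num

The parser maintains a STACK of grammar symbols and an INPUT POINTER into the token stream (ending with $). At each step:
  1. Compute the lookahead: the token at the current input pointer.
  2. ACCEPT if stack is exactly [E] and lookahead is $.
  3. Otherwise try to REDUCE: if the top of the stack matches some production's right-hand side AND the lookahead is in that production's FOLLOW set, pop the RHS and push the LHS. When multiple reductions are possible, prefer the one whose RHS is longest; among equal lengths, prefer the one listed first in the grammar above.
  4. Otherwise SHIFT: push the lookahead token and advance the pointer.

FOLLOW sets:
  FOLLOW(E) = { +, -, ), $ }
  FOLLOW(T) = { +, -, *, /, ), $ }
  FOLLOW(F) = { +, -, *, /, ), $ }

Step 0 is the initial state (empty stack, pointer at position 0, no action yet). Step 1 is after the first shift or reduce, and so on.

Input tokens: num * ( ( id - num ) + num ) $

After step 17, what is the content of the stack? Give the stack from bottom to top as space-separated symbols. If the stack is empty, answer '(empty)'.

Step 1: shift num. Stack=[num] ptr=1 lookahead=* remaining=[* ( ( id - num ) + num ) $]
Step 2: reduce F->num. Stack=[F] ptr=1 lookahead=* remaining=[* ( ( id - num ) + num ) $]
Step 3: reduce T->F. Stack=[T] ptr=1 lookahead=* remaining=[* ( ( id - num ) + num ) $]
Step 4: shift *. Stack=[T *] ptr=2 lookahead=( remaining=[( ( id - num ) + num ) $]
Step 5: shift (. Stack=[T * (] ptr=3 lookahead=( remaining=[( id - num ) + num ) $]
Step 6: shift (. Stack=[T * ( (] ptr=4 lookahead=id remaining=[id - num ) + num ) $]
Step 7: shift id. Stack=[T * ( ( id] ptr=5 lookahead=- remaining=[- num ) + num ) $]
Step 8: reduce F->id. Stack=[T * ( ( F] ptr=5 lookahead=- remaining=[- num ) + num ) $]
Step 9: reduce T->F. Stack=[T * ( ( T] ptr=5 lookahead=- remaining=[- num ) + num ) $]
Step 10: reduce E->T. Stack=[T * ( ( E] ptr=5 lookahead=- remaining=[- num ) + num ) $]
Step 11: shift -. Stack=[T * ( ( E -] ptr=6 lookahead=num remaining=[num ) + num ) $]
Step 12: shift num. Stack=[T * ( ( E - num] ptr=7 lookahead=) remaining=[) + num ) $]
Step 13: reduce F->num. Stack=[T * ( ( E - F] ptr=7 lookahead=) remaining=[) + num ) $]
Step 14: reduce T->F. Stack=[T * ( ( E - T] ptr=7 lookahead=) remaining=[) + num ) $]
Step 15: reduce E->E - T. Stack=[T * ( ( E] ptr=7 lookahead=) remaining=[) + num ) $]
Step 16: shift ). Stack=[T * ( ( E )] ptr=8 lookahead=+ remaining=[+ num ) $]
Step 17: reduce F->( E ). Stack=[T * ( F] ptr=8 lookahead=+ remaining=[+ num ) $]

Answer: T * ( F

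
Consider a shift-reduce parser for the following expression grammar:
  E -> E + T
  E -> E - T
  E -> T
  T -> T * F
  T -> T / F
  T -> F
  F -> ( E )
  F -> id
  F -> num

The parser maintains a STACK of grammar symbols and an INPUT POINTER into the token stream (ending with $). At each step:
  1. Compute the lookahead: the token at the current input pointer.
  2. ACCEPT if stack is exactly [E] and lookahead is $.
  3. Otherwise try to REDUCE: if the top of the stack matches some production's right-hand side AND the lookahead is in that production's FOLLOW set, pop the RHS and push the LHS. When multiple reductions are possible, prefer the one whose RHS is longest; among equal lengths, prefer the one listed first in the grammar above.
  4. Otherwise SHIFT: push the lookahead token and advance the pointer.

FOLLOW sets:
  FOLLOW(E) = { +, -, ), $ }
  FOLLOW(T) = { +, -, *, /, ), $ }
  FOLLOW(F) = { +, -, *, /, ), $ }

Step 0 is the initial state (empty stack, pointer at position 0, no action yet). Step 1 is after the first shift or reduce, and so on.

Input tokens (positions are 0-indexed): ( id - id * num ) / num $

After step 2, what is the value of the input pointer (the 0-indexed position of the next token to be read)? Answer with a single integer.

Answer: 2

Derivation:
Step 1: shift (. Stack=[(] ptr=1 lookahead=id remaining=[id - id * num ) / num $]
Step 2: shift id. Stack=[( id] ptr=2 lookahead=- remaining=[- id * num ) / num $]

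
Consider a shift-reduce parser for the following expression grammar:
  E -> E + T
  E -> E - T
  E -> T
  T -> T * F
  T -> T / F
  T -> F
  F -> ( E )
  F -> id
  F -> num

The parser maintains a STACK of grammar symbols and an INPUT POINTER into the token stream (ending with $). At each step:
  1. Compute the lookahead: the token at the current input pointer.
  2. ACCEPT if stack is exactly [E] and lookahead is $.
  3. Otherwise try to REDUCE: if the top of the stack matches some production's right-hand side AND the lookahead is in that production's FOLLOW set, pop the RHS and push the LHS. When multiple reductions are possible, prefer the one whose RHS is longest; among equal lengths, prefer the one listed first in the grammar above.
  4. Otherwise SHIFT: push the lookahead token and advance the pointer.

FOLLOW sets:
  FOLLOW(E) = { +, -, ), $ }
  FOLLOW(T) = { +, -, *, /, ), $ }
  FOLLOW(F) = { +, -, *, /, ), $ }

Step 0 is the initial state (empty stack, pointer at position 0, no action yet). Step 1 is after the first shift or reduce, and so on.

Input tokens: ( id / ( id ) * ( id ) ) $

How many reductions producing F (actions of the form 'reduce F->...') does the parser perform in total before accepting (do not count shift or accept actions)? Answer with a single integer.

Answer: 6

Derivation:
Step 1: shift (. Stack=[(] ptr=1 lookahead=id remaining=[id / ( id ) * ( id ) ) $]
Step 2: shift id. Stack=[( id] ptr=2 lookahead=/ remaining=[/ ( id ) * ( id ) ) $]
Step 3: reduce F->id. Stack=[( F] ptr=2 lookahead=/ remaining=[/ ( id ) * ( id ) ) $]
Step 4: reduce T->F. Stack=[( T] ptr=2 lookahead=/ remaining=[/ ( id ) * ( id ) ) $]
Step 5: shift /. Stack=[( T /] ptr=3 lookahead=( remaining=[( id ) * ( id ) ) $]
Step 6: shift (. Stack=[( T / (] ptr=4 lookahead=id remaining=[id ) * ( id ) ) $]
Step 7: shift id. Stack=[( T / ( id] ptr=5 lookahead=) remaining=[) * ( id ) ) $]
Step 8: reduce F->id. Stack=[( T / ( F] ptr=5 lookahead=) remaining=[) * ( id ) ) $]
Step 9: reduce T->F. Stack=[( T / ( T] ptr=5 lookahead=) remaining=[) * ( id ) ) $]
Step 10: reduce E->T. Stack=[( T / ( E] ptr=5 lookahead=) remaining=[) * ( id ) ) $]
Step 11: shift ). Stack=[( T / ( E )] ptr=6 lookahead=* remaining=[* ( id ) ) $]
Step 12: reduce F->( E ). Stack=[( T / F] ptr=6 lookahead=* remaining=[* ( id ) ) $]
Step 13: reduce T->T / F. Stack=[( T] ptr=6 lookahead=* remaining=[* ( id ) ) $]
Step 14: shift *. Stack=[( T *] ptr=7 lookahead=( remaining=[( id ) ) $]
Step 15: shift (. Stack=[( T * (] ptr=8 lookahead=id remaining=[id ) ) $]
Step 16: shift id. Stack=[( T * ( id] ptr=9 lookahead=) remaining=[) ) $]
Step 17: reduce F->id. Stack=[( T * ( F] ptr=9 lookahead=) remaining=[) ) $]
Step 18: reduce T->F. Stack=[( T * ( T] ptr=9 lookahead=) remaining=[) ) $]
Step 19: reduce E->T. Stack=[( T * ( E] ptr=9 lookahead=) remaining=[) ) $]
Step 20: shift ). Stack=[( T * ( E )] ptr=10 lookahead=) remaining=[) $]
Step 21: reduce F->( E ). Stack=[( T * F] ptr=10 lookahead=) remaining=[) $]
Step 22: reduce T->T * F. Stack=[( T] ptr=10 lookahead=) remaining=[) $]
Step 23: reduce E->T. Stack=[( E] ptr=10 lookahead=) remaining=[) $]
Step 24: shift ). Stack=[( E )] ptr=11 lookahead=$ remaining=[$]
Step 25: reduce F->( E ). Stack=[F] ptr=11 lookahead=$ remaining=[$]
Step 26: reduce T->F. Stack=[T] ptr=11 lookahead=$ remaining=[$]
Step 27: reduce E->T. Stack=[E] ptr=11 lookahead=$ remaining=[$]
Step 28: accept. Stack=[E] ptr=11 lookahead=$ remaining=[$]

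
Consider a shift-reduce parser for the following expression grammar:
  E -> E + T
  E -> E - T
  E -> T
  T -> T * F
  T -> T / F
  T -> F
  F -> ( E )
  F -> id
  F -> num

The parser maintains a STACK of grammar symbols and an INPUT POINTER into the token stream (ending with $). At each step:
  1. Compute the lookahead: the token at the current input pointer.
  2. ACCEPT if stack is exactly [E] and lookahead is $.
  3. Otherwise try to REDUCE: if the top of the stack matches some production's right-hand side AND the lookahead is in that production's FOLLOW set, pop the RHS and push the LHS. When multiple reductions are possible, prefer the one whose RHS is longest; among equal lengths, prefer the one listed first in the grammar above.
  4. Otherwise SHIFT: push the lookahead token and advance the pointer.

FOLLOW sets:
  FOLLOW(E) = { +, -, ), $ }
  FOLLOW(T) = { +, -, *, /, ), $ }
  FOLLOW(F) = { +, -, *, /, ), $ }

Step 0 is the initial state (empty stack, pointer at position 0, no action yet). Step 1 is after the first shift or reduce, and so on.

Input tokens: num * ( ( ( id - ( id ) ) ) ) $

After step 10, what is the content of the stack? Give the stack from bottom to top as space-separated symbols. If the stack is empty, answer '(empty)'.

Step 1: shift num. Stack=[num] ptr=1 lookahead=* remaining=[* ( ( ( id - ( id ) ) ) ) $]
Step 2: reduce F->num. Stack=[F] ptr=1 lookahead=* remaining=[* ( ( ( id - ( id ) ) ) ) $]
Step 3: reduce T->F. Stack=[T] ptr=1 lookahead=* remaining=[* ( ( ( id - ( id ) ) ) ) $]
Step 4: shift *. Stack=[T *] ptr=2 lookahead=( remaining=[( ( ( id - ( id ) ) ) ) $]
Step 5: shift (. Stack=[T * (] ptr=3 lookahead=( remaining=[( ( id - ( id ) ) ) ) $]
Step 6: shift (. Stack=[T * ( (] ptr=4 lookahead=( remaining=[( id - ( id ) ) ) ) $]
Step 7: shift (. Stack=[T * ( ( (] ptr=5 lookahead=id remaining=[id - ( id ) ) ) ) $]
Step 8: shift id. Stack=[T * ( ( ( id] ptr=6 lookahead=- remaining=[- ( id ) ) ) ) $]
Step 9: reduce F->id. Stack=[T * ( ( ( F] ptr=6 lookahead=- remaining=[- ( id ) ) ) ) $]
Step 10: reduce T->F. Stack=[T * ( ( ( T] ptr=6 lookahead=- remaining=[- ( id ) ) ) ) $]

Answer: T * ( ( ( T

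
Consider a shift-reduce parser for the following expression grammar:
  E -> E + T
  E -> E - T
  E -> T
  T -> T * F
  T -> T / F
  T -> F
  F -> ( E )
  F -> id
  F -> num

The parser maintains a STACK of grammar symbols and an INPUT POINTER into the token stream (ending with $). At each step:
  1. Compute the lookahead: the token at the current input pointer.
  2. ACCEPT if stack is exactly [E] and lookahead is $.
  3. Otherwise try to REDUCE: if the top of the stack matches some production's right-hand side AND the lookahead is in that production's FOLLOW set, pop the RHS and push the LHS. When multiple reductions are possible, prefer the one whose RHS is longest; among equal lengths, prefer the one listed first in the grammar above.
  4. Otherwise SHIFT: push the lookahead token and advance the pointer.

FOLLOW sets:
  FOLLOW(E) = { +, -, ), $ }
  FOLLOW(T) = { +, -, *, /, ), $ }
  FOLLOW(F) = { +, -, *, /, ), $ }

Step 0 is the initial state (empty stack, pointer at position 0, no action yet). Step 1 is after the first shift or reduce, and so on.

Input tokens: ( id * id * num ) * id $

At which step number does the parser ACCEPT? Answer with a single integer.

Step 1: shift (. Stack=[(] ptr=1 lookahead=id remaining=[id * id * num ) * id $]
Step 2: shift id. Stack=[( id] ptr=2 lookahead=* remaining=[* id * num ) * id $]
Step 3: reduce F->id. Stack=[( F] ptr=2 lookahead=* remaining=[* id * num ) * id $]
Step 4: reduce T->F. Stack=[( T] ptr=2 lookahead=* remaining=[* id * num ) * id $]
Step 5: shift *. Stack=[( T *] ptr=3 lookahead=id remaining=[id * num ) * id $]
Step 6: shift id. Stack=[( T * id] ptr=4 lookahead=* remaining=[* num ) * id $]
Step 7: reduce F->id. Stack=[( T * F] ptr=4 lookahead=* remaining=[* num ) * id $]
Step 8: reduce T->T * F. Stack=[( T] ptr=4 lookahead=* remaining=[* num ) * id $]
Step 9: shift *. Stack=[( T *] ptr=5 lookahead=num remaining=[num ) * id $]
Step 10: shift num. Stack=[( T * num] ptr=6 lookahead=) remaining=[) * id $]
Step 11: reduce F->num. Stack=[( T * F] ptr=6 lookahead=) remaining=[) * id $]
Step 12: reduce T->T * F. Stack=[( T] ptr=6 lookahead=) remaining=[) * id $]
Step 13: reduce E->T. Stack=[( E] ptr=6 lookahead=) remaining=[) * id $]
Step 14: shift ). Stack=[( E )] ptr=7 lookahead=* remaining=[* id $]
Step 15: reduce F->( E ). Stack=[F] ptr=7 lookahead=* remaining=[* id $]
Step 16: reduce T->F. Stack=[T] ptr=7 lookahead=* remaining=[* id $]
Step 17: shift *. Stack=[T *] ptr=8 lookahead=id remaining=[id $]
Step 18: shift id. Stack=[T * id] ptr=9 lookahead=$ remaining=[$]
Step 19: reduce F->id. Stack=[T * F] ptr=9 lookahead=$ remaining=[$]
Step 20: reduce T->T * F. Stack=[T] ptr=9 lookahead=$ remaining=[$]
Step 21: reduce E->T. Stack=[E] ptr=9 lookahead=$ remaining=[$]
Step 22: accept. Stack=[E] ptr=9 lookahead=$ remaining=[$]

Answer: 22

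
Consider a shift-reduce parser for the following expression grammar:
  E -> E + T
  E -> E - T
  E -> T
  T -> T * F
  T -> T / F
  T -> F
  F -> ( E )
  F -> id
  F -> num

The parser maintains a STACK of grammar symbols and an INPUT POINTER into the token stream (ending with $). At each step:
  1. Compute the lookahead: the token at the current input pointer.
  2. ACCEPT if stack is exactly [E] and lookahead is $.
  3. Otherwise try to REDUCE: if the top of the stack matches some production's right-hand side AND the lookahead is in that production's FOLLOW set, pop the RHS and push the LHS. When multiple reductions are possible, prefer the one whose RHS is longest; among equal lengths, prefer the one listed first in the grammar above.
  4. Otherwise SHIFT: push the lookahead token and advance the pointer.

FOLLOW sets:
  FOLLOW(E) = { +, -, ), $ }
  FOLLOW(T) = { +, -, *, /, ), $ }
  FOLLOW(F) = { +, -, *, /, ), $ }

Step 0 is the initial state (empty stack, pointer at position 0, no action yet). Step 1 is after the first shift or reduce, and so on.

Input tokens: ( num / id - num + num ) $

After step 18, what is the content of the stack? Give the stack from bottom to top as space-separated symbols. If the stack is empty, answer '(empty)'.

Answer: ( E + T

Derivation:
Step 1: shift (. Stack=[(] ptr=1 lookahead=num remaining=[num / id - num + num ) $]
Step 2: shift num. Stack=[( num] ptr=2 lookahead=/ remaining=[/ id - num + num ) $]
Step 3: reduce F->num. Stack=[( F] ptr=2 lookahead=/ remaining=[/ id - num + num ) $]
Step 4: reduce T->F. Stack=[( T] ptr=2 lookahead=/ remaining=[/ id - num + num ) $]
Step 5: shift /. Stack=[( T /] ptr=3 lookahead=id remaining=[id - num + num ) $]
Step 6: shift id. Stack=[( T / id] ptr=4 lookahead=- remaining=[- num + num ) $]
Step 7: reduce F->id. Stack=[( T / F] ptr=4 lookahead=- remaining=[- num + num ) $]
Step 8: reduce T->T / F. Stack=[( T] ptr=4 lookahead=- remaining=[- num + num ) $]
Step 9: reduce E->T. Stack=[( E] ptr=4 lookahead=- remaining=[- num + num ) $]
Step 10: shift -. Stack=[( E -] ptr=5 lookahead=num remaining=[num + num ) $]
Step 11: shift num. Stack=[( E - num] ptr=6 lookahead=+ remaining=[+ num ) $]
Step 12: reduce F->num. Stack=[( E - F] ptr=6 lookahead=+ remaining=[+ num ) $]
Step 13: reduce T->F. Stack=[( E - T] ptr=6 lookahead=+ remaining=[+ num ) $]
Step 14: reduce E->E - T. Stack=[( E] ptr=6 lookahead=+ remaining=[+ num ) $]
Step 15: shift +. Stack=[( E +] ptr=7 lookahead=num remaining=[num ) $]
Step 16: shift num. Stack=[( E + num] ptr=8 lookahead=) remaining=[) $]
Step 17: reduce F->num. Stack=[( E + F] ptr=8 lookahead=) remaining=[) $]
Step 18: reduce T->F. Stack=[( E + T] ptr=8 lookahead=) remaining=[) $]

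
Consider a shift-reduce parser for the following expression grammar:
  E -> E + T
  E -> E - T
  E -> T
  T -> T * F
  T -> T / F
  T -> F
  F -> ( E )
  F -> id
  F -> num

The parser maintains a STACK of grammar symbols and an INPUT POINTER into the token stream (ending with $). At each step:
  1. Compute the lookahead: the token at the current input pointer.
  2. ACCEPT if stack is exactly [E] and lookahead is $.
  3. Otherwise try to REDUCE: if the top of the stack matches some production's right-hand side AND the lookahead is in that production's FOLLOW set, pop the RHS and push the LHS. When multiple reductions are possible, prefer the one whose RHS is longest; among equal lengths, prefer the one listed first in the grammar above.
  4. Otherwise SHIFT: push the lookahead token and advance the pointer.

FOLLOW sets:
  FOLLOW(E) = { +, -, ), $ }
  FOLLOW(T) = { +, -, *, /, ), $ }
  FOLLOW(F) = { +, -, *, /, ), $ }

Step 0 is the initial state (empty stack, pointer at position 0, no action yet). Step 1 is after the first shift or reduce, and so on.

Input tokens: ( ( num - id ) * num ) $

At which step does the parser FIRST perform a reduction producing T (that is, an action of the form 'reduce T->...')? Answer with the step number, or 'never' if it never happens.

Step 1: shift (. Stack=[(] ptr=1 lookahead=( remaining=[( num - id ) * num ) $]
Step 2: shift (. Stack=[( (] ptr=2 lookahead=num remaining=[num - id ) * num ) $]
Step 3: shift num. Stack=[( ( num] ptr=3 lookahead=- remaining=[- id ) * num ) $]
Step 4: reduce F->num. Stack=[( ( F] ptr=3 lookahead=- remaining=[- id ) * num ) $]
Step 5: reduce T->F. Stack=[( ( T] ptr=3 lookahead=- remaining=[- id ) * num ) $]

Answer: 5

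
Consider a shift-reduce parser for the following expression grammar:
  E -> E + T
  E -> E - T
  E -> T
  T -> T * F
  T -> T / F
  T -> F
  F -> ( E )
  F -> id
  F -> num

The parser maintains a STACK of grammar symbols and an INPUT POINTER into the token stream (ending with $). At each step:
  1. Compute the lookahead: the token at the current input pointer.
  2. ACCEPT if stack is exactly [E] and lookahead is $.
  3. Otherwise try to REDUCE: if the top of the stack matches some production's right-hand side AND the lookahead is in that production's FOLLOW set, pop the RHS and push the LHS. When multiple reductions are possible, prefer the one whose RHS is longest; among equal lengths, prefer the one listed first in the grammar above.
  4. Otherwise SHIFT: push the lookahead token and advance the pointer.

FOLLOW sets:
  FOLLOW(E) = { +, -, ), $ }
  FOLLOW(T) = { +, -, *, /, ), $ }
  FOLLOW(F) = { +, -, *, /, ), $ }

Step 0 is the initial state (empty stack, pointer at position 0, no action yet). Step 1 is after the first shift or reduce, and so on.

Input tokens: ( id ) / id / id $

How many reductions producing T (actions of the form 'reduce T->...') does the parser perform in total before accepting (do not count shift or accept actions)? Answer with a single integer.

Step 1: shift (. Stack=[(] ptr=1 lookahead=id remaining=[id ) / id / id $]
Step 2: shift id. Stack=[( id] ptr=2 lookahead=) remaining=[) / id / id $]
Step 3: reduce F->id. Stack=[( F] ptr=2 lookahead=) remaining=[) / id / id $]
Step 4: reduce T->F. Stack=[( T] ptr=2 lookahead=) remaining=[) / id / id $]
Step 5: reduce E->T. Stack=[( E] ptr=2 lookahead=) remaining=[) / id / id $]
Step 6: shift ). Stack=[( E )] ptr=3 lookahead=/ remaining=[/ id / id $]
Step 7: reduce F->( E ). Stack=[F] ptr=3 lookahead=/ remaining=[/ id / id $]
Step 8: reduce T->F. Stack=[T] ptr=3 lookahead=/ remaining=[/ id / id $]
Step 9: shift /. Stack=[T /] ptr=4 lookahead=id remaining=[id / id $]
Step 10: shift id. Stack=[T / id] ptr=5 lookahead=/ remaining=[/ id $]
Step 11: reduce F->id. Stack=[T / F] ptr=5 lookahead=/ remaining=[/ id $]
Step 12: reduce T->T / F. Stack=[T] ptr=5 lookahead=/ remaining=[/ id $]
Step 13: shift /. Stack=[T /] ptr=6 lookahead=id remaining=[id $]
Step 14: shift id. Stack=[T / id] ptr=7 lookahead=$ remaining=[$]
Step 15: reduce F->id. Stack=[T / F] ptr=7 lookahead=$ remaining=[$]
Step 16: reduce T->T / F. Stack=[T] ptr=7 lookahead=$ remaining=[$]
Step 17: reduce E->T. Stack=[E] ptr=7 lookahead=$ remaining=[$]
Step 18: accept. Stack=[E] ptr=7 lookahead=$ remaining=[$]

Answer: 4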